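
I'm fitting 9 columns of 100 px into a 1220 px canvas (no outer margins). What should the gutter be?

Columns use 900 px, leaving 320 px across 8 gutters = 40 px each.

40 px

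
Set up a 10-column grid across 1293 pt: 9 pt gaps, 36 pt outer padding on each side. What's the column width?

Subtract both margins: 1293 − 2·36 = 1221 pt.
10 columns + 9 gaps: 10c + 9·9 = 1221.
10c = 1221 − 81 = 1140, so c = 114 pt.

114 pt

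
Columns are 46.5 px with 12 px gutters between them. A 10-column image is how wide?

573 px

10-column span = 10·46.5 + 9·12 = 573 px.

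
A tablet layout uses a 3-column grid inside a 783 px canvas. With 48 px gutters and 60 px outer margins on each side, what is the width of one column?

Take off 120 px of margins, leaving 663 px.
Subtracting 2 gutters of 48 leaves 567 for 3 columns, so c = 189 px.

189 px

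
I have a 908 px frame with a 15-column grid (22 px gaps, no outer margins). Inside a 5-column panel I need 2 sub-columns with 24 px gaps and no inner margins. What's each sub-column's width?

15 columns + 14 gaps: 15c + 14·22 = 908.
15c = 908 − 308 = 600, so c = 40 px.
5 columns plus 4 gaps: 200 + 88 = 288 px.
288 − 1·24 = 264; ÷2 gives d = 132 px.

132 px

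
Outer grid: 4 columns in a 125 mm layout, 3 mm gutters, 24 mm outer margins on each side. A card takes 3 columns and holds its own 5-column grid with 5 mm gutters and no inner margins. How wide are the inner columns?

7.4 mm

Take off 48 mm of margins, leaving 77 mm.
4 columns + 3 gutters: 4c + 3·3 = 77.
4c = 77 − 9 = 68, so c = 17 mm.
Span of 3: 3·17 + 2·3 = 51 + 6 = 57 mm.
57 − 4·5 = 37; ÷5 gives d = 7.4 mm.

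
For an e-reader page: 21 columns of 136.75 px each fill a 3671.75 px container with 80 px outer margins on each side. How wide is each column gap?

32 px

Content width = 3671.75 − 2·80 = 3511.75 px.
Columns use 2871.75 px, leaving 640 px across 20 column gaps = 32 px each.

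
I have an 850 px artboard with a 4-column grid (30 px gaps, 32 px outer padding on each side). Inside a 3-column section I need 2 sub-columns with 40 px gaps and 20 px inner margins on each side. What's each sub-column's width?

251 px

Take off 64 px of margins, leaving 786 px.
4c + 3·30 = 786 → 4c = 696 → c = 174 px.
3 columns plus 2 gaps: 522 + 60 = 582 px.
Inner content = 582 − 2·20 = 542 px.
Subtracting 1 gap of 40 leaves 502 for 2 columns, so d = 251 px.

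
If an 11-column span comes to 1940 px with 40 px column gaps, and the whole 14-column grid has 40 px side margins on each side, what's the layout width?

2560 px

11c + 10·40 = 1940 → 11c = 1540 → c = 140 px.
Total width: 2·40 + 14·140 + 13·40 = 2560 px.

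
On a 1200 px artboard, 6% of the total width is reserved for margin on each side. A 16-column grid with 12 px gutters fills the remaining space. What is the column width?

54.75 px

Margins: 6% × 1200 = 72 px each, so content = 1200 − 144 = 1056 px.
16 columns + 15 gutters: 16c + 15·12 = 1056.
16c = 1056 − 180 = 876, so c = 54.75 px.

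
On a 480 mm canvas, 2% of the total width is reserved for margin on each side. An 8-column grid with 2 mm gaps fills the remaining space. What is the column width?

55.85 mm

Each margin = 2% of 480 = 9.6 mm; content = 480 − 2·9.6 = 460.8 mm.
Subtracting 7 gaps of 2 leaves 446.8 for 8 columns, so c = 55.85 mm.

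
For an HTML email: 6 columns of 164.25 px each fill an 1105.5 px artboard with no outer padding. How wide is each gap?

24 px

6·164.25 + 5g = 1105.5 → 5g = 120 → g = 24 px.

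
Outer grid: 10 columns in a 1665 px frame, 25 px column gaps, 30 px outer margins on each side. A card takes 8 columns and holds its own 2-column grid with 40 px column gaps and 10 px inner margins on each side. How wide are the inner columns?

Take off 60 px of margins, leaving 1605 px.
10 columns + 9 column gaps: 10c + 9·25 = 1605.
10c = 1605 − 225 = 1380, so c = 138 px.
8-column span = 8·138 + 7·25 = 1279 px.
Inner content = 1279 − 2·10 = 1259 px.
Subtracting 1 column gap of 40 leaves 1219 for 2 columns, so d = 609.5 px.

609.5 px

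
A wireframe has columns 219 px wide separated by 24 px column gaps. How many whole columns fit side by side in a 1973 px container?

Each extra column adds 219 + 24 = 243 px.
(1973 + 24) / 243 = 8.22, so 8 columns fit.

8 columns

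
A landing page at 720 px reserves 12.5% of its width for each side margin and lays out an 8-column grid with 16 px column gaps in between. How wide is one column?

720 × (1 − 2·12.5%) = 720 × 75% = 540 px for the columns.
Subtracting 7 column gaps of 16 leaves 428 for 8 columns, so c = 53.5 px.

53.5 px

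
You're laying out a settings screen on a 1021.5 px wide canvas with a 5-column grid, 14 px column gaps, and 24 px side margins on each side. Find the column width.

Take off 48 px of margins, leaving 973.5 px.
5c + 4·14 = 973.5 → 5c = 917.5 → c = 183.5 px.

183.5 px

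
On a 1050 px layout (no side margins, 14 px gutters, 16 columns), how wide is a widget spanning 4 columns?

252 px

16 columns + 15 gutters: 16c + 15·14 = 1050.
16c = 1050 − 210 = 840, so c = 52.5 px.
Span of 4: 4·52.5 + 3·14 = 210 + 42 = 252 px.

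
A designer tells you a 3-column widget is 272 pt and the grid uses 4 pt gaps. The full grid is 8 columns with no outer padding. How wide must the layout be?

732 pt

Subtracting 2 gaps of 4 leaves 264 for 3 columns, so c = 88 pt.
Layout = 8·88 + 7·4 = 704 + 28 = 732 pt.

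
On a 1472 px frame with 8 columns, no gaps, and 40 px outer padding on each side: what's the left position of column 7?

Inside the margins: 1472 − 80 = 1392 px.
1392 / 8 = 174 px per column.
Before column 7: the margin + 6 columns + 6 gaps.
Offset = 40 + 6·(174 + 0) = 40 + 1044 = 1084 px.

1084 px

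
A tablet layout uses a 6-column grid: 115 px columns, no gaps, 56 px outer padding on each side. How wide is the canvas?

802 px

Total width: 2·56 + 6·115 = 802 px.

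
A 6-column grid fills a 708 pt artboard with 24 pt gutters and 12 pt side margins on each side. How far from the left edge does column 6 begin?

Subtract both margins: 708 − 2·12 = 684 pt.
6c + 5·24 = 684 → 6c = 564 → c = 94 pt.
Before column 6: the margin + 5 columns + 5 gutters.
Offset = 12 + 5·(94 + 24) = 12 + 590 = 602 pt.

602 pt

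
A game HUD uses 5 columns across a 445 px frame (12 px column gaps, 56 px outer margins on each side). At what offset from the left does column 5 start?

332 px

Subtract both margins: 445 − 2·56 = 333 px.
5c + 4·12 = 333 → 5c = 285 → c = 57 px.
Before column 5: the margin + 4 columns + 4 column gaps.
Offset = 56 + 4·(57 + 12) = 56 + 276 = 332 px.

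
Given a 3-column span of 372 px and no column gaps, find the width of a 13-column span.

1612 px

372 / 3 = 124 px per column.
With no column gaps, 13 columns span 13·124 = 1612 px.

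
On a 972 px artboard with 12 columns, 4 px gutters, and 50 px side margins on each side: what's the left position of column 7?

Inside the margins: 972 − 100 = 872 px.
12c + 11·4 = 872 → 12c = 828 → c = 69 px.
Each column+gutter stride is 73 px; 6 of them past the 50 px margin is 50 + 438 = 488 px.

488 px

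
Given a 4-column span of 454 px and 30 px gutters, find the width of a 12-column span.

454 − 3·30 = 364; ÷4 gives c = 91 px.
12-column span = 12·91 + 11·30 = 1422 px.

1422 px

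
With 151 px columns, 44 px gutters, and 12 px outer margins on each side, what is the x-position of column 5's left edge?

Column 5 starts at margin + 4·(column + gutter) = 12 + 4·195 = 792 px.

792 px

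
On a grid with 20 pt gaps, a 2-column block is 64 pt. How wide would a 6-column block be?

2c + 1·20 = 64 → 2c = 44 → c = 22 pt.
6 columns plus 5 gaps: 132 + 100 = 232 pt.

232 pt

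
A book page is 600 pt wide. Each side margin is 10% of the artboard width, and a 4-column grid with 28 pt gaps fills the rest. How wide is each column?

99 pt

600 × (1 − 2·10%) = 600 × 80% = 480 pt for the columns.
4c + 3·28 = 480 → 4c = 396 → c = 99 pt.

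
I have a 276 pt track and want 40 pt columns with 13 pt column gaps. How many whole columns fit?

5 columns: 5·40 + 4·13 = 252 pt ≤ 276.
6 columns: 305 pt > 276. So 5.

5 columns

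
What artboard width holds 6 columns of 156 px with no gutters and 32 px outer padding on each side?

Summing: 64 + 936 = 1000 px.

1000 px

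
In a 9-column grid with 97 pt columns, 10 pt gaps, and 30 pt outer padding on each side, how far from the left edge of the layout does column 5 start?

458 pt

Before column 5: the margin + 4 columns + 4 gaps.
Offset = 30 + 4·(97 + 10) = 30 + 428 = 458 pt.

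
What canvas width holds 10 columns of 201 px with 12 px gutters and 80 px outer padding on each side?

2278 px

Adding margins, columns and gutters: 160 + 2010 + 108 = 2278 px.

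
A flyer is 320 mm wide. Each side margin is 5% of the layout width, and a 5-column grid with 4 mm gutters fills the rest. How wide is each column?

320 × (1 − 2·5%) = 320 × 90% = 288 mm for the columns.
Subtracting 4 gutters of 4 leaves 272 for 5 columns, so c = 54.4 mm.

54.4 mm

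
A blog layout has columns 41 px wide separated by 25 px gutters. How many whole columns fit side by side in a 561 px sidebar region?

Each extra column adds 41 + 25 = 66 px.
(561 + 25) / 66 = 8.88, so 8 columns fit.

8 columns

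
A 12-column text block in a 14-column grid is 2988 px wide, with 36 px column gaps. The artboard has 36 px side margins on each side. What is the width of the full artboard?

3564 px

Subtracting 11 column gaps of 36 leaves 2592 for 12 columns, so c = 216 px.
Artboard = 2·36 + 14·216 + 13·36 = 72 + 3024 + 468 = 3564 px.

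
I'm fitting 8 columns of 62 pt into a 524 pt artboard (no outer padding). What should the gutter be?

8 columns take 8·62 = 496 pt; remaining 28 splits into 7 gutters.
g = 28 / 7 = 4 pt.

4 pt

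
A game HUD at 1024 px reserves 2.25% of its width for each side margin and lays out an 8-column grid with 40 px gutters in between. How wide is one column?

1024 × (1 − 2·2.25%) = 1024 × 95.5% = 977.92 px for the columns.
8c + 7·40 = 977.92 → 8c = 697.92 → c = 87.24 px.

87.24 px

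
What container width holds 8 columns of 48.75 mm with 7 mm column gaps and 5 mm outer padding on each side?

449 mm

Container = 2·5 + 8·48.75 + 7·7 = 10 + 390 + 49 = 449 mm.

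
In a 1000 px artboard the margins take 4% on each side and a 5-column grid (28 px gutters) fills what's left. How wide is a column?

161.6 px

1000 × (1 − 2·4%) = 1000 × 92% = 920 px for the columns.
5 columns + 4 gutters: 5c + 4·28 = 920.
5c = 920 − 112 = 808, so c = 161.6 px.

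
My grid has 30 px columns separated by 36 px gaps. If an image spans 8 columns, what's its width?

Span of 8: 8·30 + 7·36 = 240 + 252 = 492 px.

492 px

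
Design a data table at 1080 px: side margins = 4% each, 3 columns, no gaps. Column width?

Margins: 4% × 1080 = 43.2 px each, so content = 1080 − 86.4 = 993.6 px.
With no gaps, each column is 993.6/3 = 331.2 px.

331.2 px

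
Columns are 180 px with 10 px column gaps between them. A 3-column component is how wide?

560 px

3-column span = 3·180 + 2·10 = 560 px.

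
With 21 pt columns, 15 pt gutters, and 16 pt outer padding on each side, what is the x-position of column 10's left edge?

Column 10 starts at margin + 9·(column + gutter) = 16 + 9·36 = 340 pt.

340 pt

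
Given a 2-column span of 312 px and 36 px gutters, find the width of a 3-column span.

2 columns + 1 gutter: 2c + 1·36 = 312.
2c = 312 − 36 = 276, so c = 138 px.
3 columns plus 2 gutters: 414 + 72 = 486 px.

486 px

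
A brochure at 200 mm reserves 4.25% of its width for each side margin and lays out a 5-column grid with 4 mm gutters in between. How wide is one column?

Each margin = 4.25% of 200 = 8.5 mm; content = 200 − 2·8.5 = 183 mm.
5 columns + 4 gutters: 5c + 4·4 = 183.
5c = 183 − 16 = 167, so c = 33.4 mm.

33.4 mm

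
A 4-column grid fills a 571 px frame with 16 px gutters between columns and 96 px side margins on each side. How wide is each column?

Subtract both margins: 571 − 2·96 = 379 px.
4c + 3·16 = 379 → 4c = 331 → c = 82.75 px.

82.75 px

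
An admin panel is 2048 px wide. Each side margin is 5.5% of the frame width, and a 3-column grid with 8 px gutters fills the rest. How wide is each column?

602.24 px

Margins: 5.5% × 2048 = 112.64 px each, so content = 2048 − 225.28 = 1822.72 px.
1822.72 − 2·8 = 1806.72; ÷3 gives c = 602.24 px.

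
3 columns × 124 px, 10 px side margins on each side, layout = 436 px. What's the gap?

22 px

Take off 20 px of margins, leaving 416 px.
3·124 + 2g = 416 → 2g = 44 → g = 22 px.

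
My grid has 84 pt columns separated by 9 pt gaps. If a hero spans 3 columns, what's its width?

Span of 3: 3·84 + 2·9 = 252 + 18 = 270 pt.

270 pt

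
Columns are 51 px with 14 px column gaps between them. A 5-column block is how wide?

311 px

5 columns plus 4 column gaps: 255 + 56 = 311 px.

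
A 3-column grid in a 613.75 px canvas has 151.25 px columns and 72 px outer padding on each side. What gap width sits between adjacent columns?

8 px

Subtract both margins: 613.75 − 2·72 = 469.75 px.
3·151.25 + 2g = 469.75 → 2g = 16 → g = 8 px.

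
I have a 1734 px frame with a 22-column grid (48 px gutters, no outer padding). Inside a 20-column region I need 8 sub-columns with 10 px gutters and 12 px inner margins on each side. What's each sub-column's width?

1734 − 21·48 = 726; ÷22 gives c = 33 px.
20 columns plus 19 gutters: 660 + 912 = 1572 px.
Inner content = 1572 − 2·12 = 1548 px.
8d + 7·10 = 1548 → 8d = 1478 → d = 184.75 px.

184.75 px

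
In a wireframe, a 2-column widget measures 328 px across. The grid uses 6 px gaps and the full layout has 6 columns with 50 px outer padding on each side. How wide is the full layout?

328 − 1·6 = 322; ÷2 gives c = 161 px.
Adding margins, columns and gutters: 100 + 966 + 30 = 1096 px.

1096 px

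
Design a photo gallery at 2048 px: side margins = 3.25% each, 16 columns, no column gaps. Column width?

119.68 px

2048 × (1 − 2·3.25%) = 2048 × 93.5% = 1914.88 px for the columns.
16c = 1914.88 → c = 119.68 px.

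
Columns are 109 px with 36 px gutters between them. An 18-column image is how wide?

18 columns plus 17 gutters: 1962 + 612 = 2574 px.

2574 px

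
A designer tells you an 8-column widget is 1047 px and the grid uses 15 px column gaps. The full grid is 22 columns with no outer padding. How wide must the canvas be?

Subtracting 7 column gaps of 15 leaves 942 for 8 columns, so c = 117.75 px.
Canvas = 22·117.75 + 21·15 = 2590.5 + 315 = 2905.5 px.

2905.5 px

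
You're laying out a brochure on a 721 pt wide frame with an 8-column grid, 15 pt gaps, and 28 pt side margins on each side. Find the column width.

70 pt

Inside the margins: 721 − 56 = 665 pt.
Subtracting 7 gaps of 15 leaves 560 for 8 columns, so c = 70 pt.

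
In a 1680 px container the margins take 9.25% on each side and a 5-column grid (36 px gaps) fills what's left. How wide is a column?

Margins: 9.25% × 1680 = 155.4 px each, so content = 1680 − 310.8 = 1369.2 px.
5 columns + 4 gaps: 5c + 4·36 = 1369.2.
5c = 1369.2 − 144 = 1225.2, so c = 245.04 px.

245.04 px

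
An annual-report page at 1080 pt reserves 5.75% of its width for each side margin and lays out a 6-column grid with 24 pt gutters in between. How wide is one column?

1080 × (1 − 2·5.75%) = 1080 × 88.5% = 955.8 pt for the columns.
955.8 − 5·24 = 835.8; ÷6 gives c = 139.3 pt.

139.3 pt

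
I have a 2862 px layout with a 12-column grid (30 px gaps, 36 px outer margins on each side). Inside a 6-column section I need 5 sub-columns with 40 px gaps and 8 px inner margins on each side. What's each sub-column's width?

Subtract both margins: 2862 − 2·36 = 2790 px.
12c + 11·30 = 2790 → 12c = 2460 → c = 205 px.
6-column span = 6·205 + 5·30 = 1380 px.
Inner content = 1380 − 2·8 = 1364 px.
1364 − 4·40 = 1204; ÷5 gives d = 240.8 px.

240.8 px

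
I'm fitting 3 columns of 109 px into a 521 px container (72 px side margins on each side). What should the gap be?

Take off 144 px of margins, leaving 377 px.
3 columns take 3·109 = 327 px; remaining 50 splits into 2 gaps.
g = 50 / 2 = 25 px.

25 px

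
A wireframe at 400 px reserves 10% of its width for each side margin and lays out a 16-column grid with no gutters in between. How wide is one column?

Each margin = 10% of 400 = 40 px; content = 400 − 2·40 = 320 px.
With no gutters, each column is 320/16 = 20 px.

20 px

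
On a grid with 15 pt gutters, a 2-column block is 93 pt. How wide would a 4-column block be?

201 pt

Subtracting 1 gutter of 15 leaves 78 for 2 columns, so c = 39 pt.
Span of 4: 4·39 + 3·15 = 156 + 45 = 201 pt.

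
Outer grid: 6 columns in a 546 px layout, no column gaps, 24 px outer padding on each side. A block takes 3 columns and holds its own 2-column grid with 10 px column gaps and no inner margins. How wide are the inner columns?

Take off 48 px of margins, leaving 498 px.
6c = 498 → c = 83 px.
3-column span = 3·83 = 249 px.
2d + 1·10 = 249 → 2d = 239 → d = 119.5 px.

119.5 px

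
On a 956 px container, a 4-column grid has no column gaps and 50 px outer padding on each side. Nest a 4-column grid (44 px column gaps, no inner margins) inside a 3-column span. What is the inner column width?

127.5 px

Subtract both margins: 956 − 2·50 = 856 px.
856 / 4 = 214 px per column.
With no column gaps, 3 columns span 3·214 = 642 px.
642 − 3·44 = 510; ÷4 gives d = 127.5 px.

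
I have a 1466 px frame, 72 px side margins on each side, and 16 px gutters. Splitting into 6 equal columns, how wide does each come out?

Inside the margins: 1466 − 144 = 1322 px.
6c + 5·16 = 1322 → 6c = 1242 → c = 207 px.

207 px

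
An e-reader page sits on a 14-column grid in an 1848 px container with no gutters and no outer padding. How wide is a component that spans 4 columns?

528 px

14c = 1848 → c = 132 px.
4-column span = 4·132 = 528 px.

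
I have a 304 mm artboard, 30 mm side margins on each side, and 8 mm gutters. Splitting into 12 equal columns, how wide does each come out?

13 mm

Inside the margins: 304 − 60 = 244 mm.
12 columns + 11 gutters: 12c + 11·8 = 244.
12c = 244 − 88 = 156, so c = 13 mm.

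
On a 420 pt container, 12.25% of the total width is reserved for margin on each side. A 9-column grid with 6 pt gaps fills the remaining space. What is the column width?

29.9 pt

Margins: 12.25% × 420 = 51.45 pt each, so content = 420 − 102.9 = 317.1 pt.
317.1 − 8·6 = 269.1; ÷9 gives c = 29.9 pt.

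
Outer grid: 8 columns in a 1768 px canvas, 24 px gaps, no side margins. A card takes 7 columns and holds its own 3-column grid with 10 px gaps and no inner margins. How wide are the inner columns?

8 columns + 7 gaps: 8c + 7·24 = 1768.
8c = 1768 − 168 = 1600, so c = 200 px.
Span of 7: 7·200 + 6·24 = 1400 + 144 = 1544 px.
3d + 2·10 = 1544 → 3d = 1524 → d = 508 px.

508 px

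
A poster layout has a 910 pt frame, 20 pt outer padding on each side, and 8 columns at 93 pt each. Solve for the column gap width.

18 pt

Inside the margins: 910 − 40 = 870 pt.
8·93 + 7g = 870 → 7g = 126 → g = 18 pt.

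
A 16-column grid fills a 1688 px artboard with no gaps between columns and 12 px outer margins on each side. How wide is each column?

Content width = 1688 − 2·12 = 1664 px.
With no gaps, each column is 1664/16 = 104 px.

104 px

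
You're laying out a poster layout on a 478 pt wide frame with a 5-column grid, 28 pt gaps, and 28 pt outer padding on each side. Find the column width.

62 pt

Take off 56 pt of margins, leaving 422 pt.
5 columns + 4 gaps: 5c + 4·28 = 422.
5c = 422 − 112 = 310, so c = 62 pt.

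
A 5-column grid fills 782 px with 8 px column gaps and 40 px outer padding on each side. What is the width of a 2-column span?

Subtract both margins: 782 − 2·40 = 702 px.
702 − 4·8 = 670; ÷5 gives c = 134 px.
2-column span = 2·134 + 1·8 = 276 px.

276 px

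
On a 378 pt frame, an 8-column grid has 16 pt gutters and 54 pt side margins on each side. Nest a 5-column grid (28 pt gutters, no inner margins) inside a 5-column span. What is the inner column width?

Inside the margins: 378 − 108 = 270 pt.
270 − 7·16 = 158; ÷8 gives c = 19.75 pt.
5 columns plus 4 gutters: 98.75 + 64 = 162.75 pt.
5d + 4·28 = 162.75 → 5d = 50.75 → d = 10.15 pt.

10.15 pt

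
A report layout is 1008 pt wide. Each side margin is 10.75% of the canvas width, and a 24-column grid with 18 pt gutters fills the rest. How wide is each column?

Margins: 10.75% × 1008 = 108.36 pt each, so content = 1008 − 216.72 = 791.28 pt.
24c + 23·18 = 791.28 → 24c = 377.28 → c = 15.72 pt.

15.72 pt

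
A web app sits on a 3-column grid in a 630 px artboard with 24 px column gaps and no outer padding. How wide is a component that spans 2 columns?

3 columns + 2 column gaps: 3c + 2·24 = 630.
3c = 630 − 48 = 582, so c = 194 px.
Span of 2: 2·194 + 1·24 = 388 + 24 = 412 px.

412 px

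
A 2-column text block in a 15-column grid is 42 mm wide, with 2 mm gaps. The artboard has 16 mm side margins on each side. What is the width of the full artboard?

Subtracting 1 gap of 2 leaves 40 for 2 columns, so c = 20 mm.
Artboard = 2·16 + 15·20 + 14·2 = 32 + 300 + 28 = 360 mm.

360 mm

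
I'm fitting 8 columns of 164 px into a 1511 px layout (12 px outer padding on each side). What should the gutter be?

25 px

Subtract both margins: 1511 − 2·12 = 1487 px.
8·164 + 7g = 1487 → 7g = 175 → g = 25 px.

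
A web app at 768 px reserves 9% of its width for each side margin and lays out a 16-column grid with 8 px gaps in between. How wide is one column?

768 × (1 − 2·9%) = 768 × 82% = 629.76 px for the columns.
629.76 − 15·8 = 509.76; ÷16 gives c = 31.86 px.

31.86 px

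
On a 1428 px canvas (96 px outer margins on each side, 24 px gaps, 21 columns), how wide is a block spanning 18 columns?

1056 px

Take off 192 px of margins, leaving 1236 px.
21c + 20·24 = 1236 → 21c = 756 → c = 36 px.
Span of 18: 18·36 + 17·24 = 648 + 408 = 1056 px.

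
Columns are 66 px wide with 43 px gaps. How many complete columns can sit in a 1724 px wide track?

16 columns

16 columns: 16·66 + 15·43 = 1701 px ≤ 1724.
17 columns: 1810 px > 1724. So 16.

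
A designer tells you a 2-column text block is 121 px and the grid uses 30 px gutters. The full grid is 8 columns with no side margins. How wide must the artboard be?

574 px

2c + 1·30 = 121 → 2c = 91 → c = 45.5 px.
Artboard = 8·45.5 + 7·30 = 364 + 210 = 574 px.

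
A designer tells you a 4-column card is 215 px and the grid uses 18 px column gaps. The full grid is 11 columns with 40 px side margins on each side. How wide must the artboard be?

702.75 px

215 − 3·18 = 161; ÷4 gives c = 40.25 px.
Total width: 2·40 + 11·40.25 + 10·18 = 702.75 px.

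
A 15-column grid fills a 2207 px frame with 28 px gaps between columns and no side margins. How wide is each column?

121 px

15c + 14·28 = 2207 → 15c = 1815 → c = 121 px.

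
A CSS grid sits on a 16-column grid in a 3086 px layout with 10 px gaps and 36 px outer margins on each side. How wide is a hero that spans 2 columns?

368 px

Content width = 3086 − 2·36 = 3014 px.
16 columns + 15 gaps: 16c + 15·10 = 3014.
16c = 3014 − 150 = 2864, so c = 179 px.
Span of 2: 2·179 + 1·10 = 358 + 10 = 368 px.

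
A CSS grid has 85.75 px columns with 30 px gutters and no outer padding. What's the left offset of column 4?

No margin, so column 4 starts at 3·(column + gutter) = 3·115.75 = 347.25 px.

347.25 px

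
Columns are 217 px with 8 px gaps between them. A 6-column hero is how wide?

1342 px

6-column span = 6·217 + 5·8 = 1342 px.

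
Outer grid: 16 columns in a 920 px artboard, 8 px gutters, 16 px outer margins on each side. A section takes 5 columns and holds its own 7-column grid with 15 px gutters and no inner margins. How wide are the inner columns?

26 px

Outer content = 920 − 2·16 = 888 px.
16 columns + 15 gutters: 16c + 15·8 = 888.
16c = 888 − 120 = 768, so c = 48 px.
Span of 5: 5·48 + 4·8 = 240 + 32 = 272 px.
7 columns + 6 gutters: 7d + 6·15 = 272.
7d = 272 − 90 = 182, so d = 26 px.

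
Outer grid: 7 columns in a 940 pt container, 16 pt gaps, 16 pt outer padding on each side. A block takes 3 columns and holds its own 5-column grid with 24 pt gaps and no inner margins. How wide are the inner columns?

56.8 pt

Take off 32 pt of margins, leaving 908 pt.
908 − 6·16 = 812; ÷7 gives c = 116 pt.
3-column span = 3·116 + 2·16 = 380 pt.
Subtracting 4 gaps of 24 leaves 284 for 5 columns, so d = 56.8 pt.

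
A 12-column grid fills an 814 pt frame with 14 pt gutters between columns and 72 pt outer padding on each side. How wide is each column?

Subtract both margins: 814 − 2·72 = 670 pt.
Subtracting 11 gutters of 14 leaves 516 for 12 columns, so c = 43 pt.

43 pt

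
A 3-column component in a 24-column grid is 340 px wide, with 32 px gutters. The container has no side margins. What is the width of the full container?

3 columns + 2 gutters: 3c + 2·32 = 340.
3c = 340 − 64 = 276, so c = 92 px.
Total width: 24·92 + 23·32 = 2944 px.

2944 px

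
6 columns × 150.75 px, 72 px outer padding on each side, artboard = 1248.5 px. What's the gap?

Inside the margins: 1248.5 − 144 = 1104.5 px.
Columns use 904.5 px, leaving 200 px across 5 gaps = 40 px each.

40 px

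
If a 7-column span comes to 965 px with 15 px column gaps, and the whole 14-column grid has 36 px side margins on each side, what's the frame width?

2017 px

7 columns + 6 column gaps: 7c + 6·15 = 965.
7c = 965 − 90 = 875, so c = 125 px.
Frame = 2·36 + 14·125 + 13·15 = 72 + 1750 + 195 = 2017 px.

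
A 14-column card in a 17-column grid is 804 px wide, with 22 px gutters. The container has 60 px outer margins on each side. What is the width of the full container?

14c + 13·22 = 804 → 14c = 518 → c = 37 px.
Container = 2·60 + 17·37 + 16·22 = 120 + 629 + 352 = 1101 px.

1101 px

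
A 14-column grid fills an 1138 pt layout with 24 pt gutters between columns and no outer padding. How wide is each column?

59 pt

Subtracting 13 gutters of 24 leaves 826 for 14 columns, so c = 59 pt.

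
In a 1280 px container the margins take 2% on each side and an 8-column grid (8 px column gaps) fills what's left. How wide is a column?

Each margin = 2% of 1280 = 25.6 px; content = 1280 − 2·25.6 = 1228.8 px.
8c + 7·8 = 1228.8 → 8c = 1172.8 → c = 146.6 px.

146.6 px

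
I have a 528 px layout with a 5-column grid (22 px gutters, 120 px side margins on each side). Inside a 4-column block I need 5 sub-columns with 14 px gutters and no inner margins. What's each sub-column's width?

34 px

Inside the margins: 528 − 240 = 288 px.
288 − 4·22 = 200; ÷5 gives c = 40 px.
4-column span = 4·40 + 3·22 = 226 px.
5d + 4·14 = 226 → 5d = 170 → d = 34 px.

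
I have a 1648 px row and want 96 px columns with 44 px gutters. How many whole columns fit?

12 columns

k columns need k·96 + (k−1)·44 = k·140 − 44.
k·140 − 44 ≤ 1648 → k ≤ 1692 / 140 ≈ 12.09, so k = 12.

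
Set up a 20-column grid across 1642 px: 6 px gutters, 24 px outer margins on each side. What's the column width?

74 px

Content width = 1642 − 2·24 = 1594 px.
20 columns + 19 gutters: 20c + 19·6 = 1594.
20c = 1594 − 114 = 1480, so c = 74 px.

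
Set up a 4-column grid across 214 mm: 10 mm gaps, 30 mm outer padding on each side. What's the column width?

31 mm

Subtract both margins: 214 − 2·30 = 154 mm.
154 − 3·10 = 124; ÷4 gives c = 31 mm.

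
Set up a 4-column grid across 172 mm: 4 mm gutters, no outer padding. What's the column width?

4c + 3·4 = 172 → 4c = 160 → c = 40 mm.

40 mm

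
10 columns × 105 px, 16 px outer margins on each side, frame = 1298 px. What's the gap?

24 px

Take off 32 px of margins, leaving 1266 px.
10·105 + 9g = 1266 → 9g = 216 → g = 24 px.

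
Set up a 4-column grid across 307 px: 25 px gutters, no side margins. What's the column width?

4c + 3·25 = 307 → 4c = 232 → c = 58 px.

58 px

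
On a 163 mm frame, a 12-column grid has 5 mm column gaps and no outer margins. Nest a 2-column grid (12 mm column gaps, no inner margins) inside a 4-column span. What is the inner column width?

12 columns + 11 column gaps: 12c + 11·5 = 163.
12c = 163 − 55 = 108, so c = 9 mm.
4-column span = 4·9 + 3·5 = 51 mm.
51 − 1·12 = 39; ÷2 gives d = 19.5 mm.

19.5 mm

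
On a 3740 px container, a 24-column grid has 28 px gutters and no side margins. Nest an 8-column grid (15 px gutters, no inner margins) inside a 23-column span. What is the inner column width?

24c + 23·28 = 3740 → 24c = 3096 → c = 129 px.
23 columns plus 22 gutters: 2967 + 616 = 3583 px.
Subtracting 7 gutters of 15 leaves 3478 for 8 columns, so d = 434.75 px.

434.75 px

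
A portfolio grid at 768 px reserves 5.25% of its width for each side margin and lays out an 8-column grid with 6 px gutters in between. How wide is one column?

Each margin = 5.25% of 768 = 40.32 px; content = 768 − 2·40.32 = 687.36 px.
687.36 − 7·6 = 645.36; ÷8 gives c = 80.67 px.

80.67 px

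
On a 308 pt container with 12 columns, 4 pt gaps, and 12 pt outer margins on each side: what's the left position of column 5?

Subtract both margins: 308 − 2·12 = 284 pt.
Subtracting 11 gaps of 4 leaves 240 for 12 columns, so c = 20 pt.
Column 5 starts at margin + 4·(column + gutter) = 12 + 4·24 = 108 pt.

108 pt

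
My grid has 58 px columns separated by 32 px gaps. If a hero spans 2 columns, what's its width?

148 px

Span of 2: 2·58 + 1·32 = 116 + 32 = 148 px.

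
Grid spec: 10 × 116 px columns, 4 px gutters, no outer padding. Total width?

Container = 10·116 + 9·4 = 1160 + 36 = 1196 px.

1196 px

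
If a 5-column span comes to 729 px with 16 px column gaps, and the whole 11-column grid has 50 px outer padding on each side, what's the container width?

1723 px

5 columns + 4 column gaps: 5c + 4·16 = 729.
5c = 729 − 64 = 665, so c = 133 px.
Adding margins, columns and gutters: 100 + 1463 + 160 = 1723 px.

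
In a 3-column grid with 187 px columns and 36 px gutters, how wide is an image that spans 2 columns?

2 columns plus 1 gutter: 374 + 36 = 410 px.

410 px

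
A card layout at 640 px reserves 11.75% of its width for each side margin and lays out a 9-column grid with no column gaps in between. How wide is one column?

640 × (1 − 2·11.75%) = 640 × 76.5% = 489.6 px for the columns.
With no column gaps, each column is 489.6/9 = 54.4 px.

54.4 px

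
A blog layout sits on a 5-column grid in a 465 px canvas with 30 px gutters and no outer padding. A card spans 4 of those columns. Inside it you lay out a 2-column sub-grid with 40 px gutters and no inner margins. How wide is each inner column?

163 px

5c + 4·30 = 465 → 5c = 345 → c = 69 px.
Span of 4: 4·69 + 3·30 = 276 + 90 = 366 px.
366 − 1·40 = 326; ÷2 gives d = 163 px.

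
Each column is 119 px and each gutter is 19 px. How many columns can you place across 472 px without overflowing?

3 columns

Each extra column adds 119 + 19 = 138 px.
(472 + 19) / 138 = 3.56, so 3 columns fit.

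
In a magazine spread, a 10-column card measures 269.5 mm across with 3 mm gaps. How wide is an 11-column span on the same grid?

10 columns + 9 gaps: 10c + 9·3 = 269.5.
10c = 269.5 − 27 = 242.5, so c = 24.25 mm.
11-column span = 11·24.25 + 10·3 = 296.75 mm.

296.75 mm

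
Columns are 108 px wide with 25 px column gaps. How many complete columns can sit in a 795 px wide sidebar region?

6 columns

6 columns: 6·108 + 5·25 = 773 px ≤ 795.
7 columns: 906 px > 795. So 6.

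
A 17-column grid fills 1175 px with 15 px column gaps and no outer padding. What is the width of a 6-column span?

405 px

1175 − 16·15 = 935; ÷17 gives c = 55 px.
6 columns plus 5 column gaps: 330 + 75 = 405 px.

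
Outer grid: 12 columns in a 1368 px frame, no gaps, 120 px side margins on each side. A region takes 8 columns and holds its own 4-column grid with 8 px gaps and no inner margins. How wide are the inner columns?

182 px

Subtract both margins: 1368 − 2·120 = 1128 px.
With no gaps, each column is 1128/12 = 94 px.
With no gaps, 8 columns span 8·94 = 752 px.
Subtracting 3 gaps of 8 leaves 728 for 4 columns, so d = 182 px.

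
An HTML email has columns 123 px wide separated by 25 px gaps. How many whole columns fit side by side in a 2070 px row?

14 columns

Each extra column adds 123 + 25 = 148 px.
(2070 + 25) / 148 = 14.16, so 14 columns fit.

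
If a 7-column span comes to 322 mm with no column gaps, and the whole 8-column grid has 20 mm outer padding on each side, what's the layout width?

408 mm

With no column gaps, each column is 322/7 = 46 mm.
Total width: 2·20 + 8·46 = 408 mm.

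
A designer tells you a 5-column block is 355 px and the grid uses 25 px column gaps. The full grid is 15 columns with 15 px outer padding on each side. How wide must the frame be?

1145 px

355 − 4·25 = 255; ÷5 gives c = 51 px.
Adding margins, columns and gutters: 30 + 765 + 350 = 1145 px.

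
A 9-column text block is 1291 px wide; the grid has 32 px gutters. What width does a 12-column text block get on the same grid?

9 columns + 8 gutters: 9c + 8·32 = 1291.
9c = 1291 − 256 = 1035, so c = 115 px.
12-column span = 12·115 + 11·32 = 1732 px.

1732 px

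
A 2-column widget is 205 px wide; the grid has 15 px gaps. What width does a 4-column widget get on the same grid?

425 px

205 − 1·15 = 190; ÷2 gives c = 95 px.
4 columns plus 3 gaps: 380 + 45 = 425 px.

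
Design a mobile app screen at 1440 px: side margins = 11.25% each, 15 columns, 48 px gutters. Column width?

Each margin = 11.25% of 1440 = 162 px; content = 1440 − 2·162 = 1116 px.
15c + 14·48 = 1116 → 15c = 444 → c = 29.6 px.

29.6 px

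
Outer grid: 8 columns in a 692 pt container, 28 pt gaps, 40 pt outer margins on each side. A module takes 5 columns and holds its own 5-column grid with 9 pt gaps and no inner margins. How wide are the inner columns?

67.2 pt

Subtract both margins: 692 − 2·40 = 612 pt.
Subtracting 7 gaps of 28 leaves 416 for 8 columns, so c = 52 pt.
5-column span = 5·52 + 4·28 = 372 pt.
5 columns + 4 gaps: 5d + 4·9 = 372.
5d = 372 − 36 = 336, so d = 67.2 pt.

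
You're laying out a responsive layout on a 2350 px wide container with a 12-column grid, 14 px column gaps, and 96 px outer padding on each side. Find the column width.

167 px

Take off 192 px of margins, leaving 2158 px.
12 columns + 11 column gaps: 12c + 11·14 = 2158.
12c = 2158 − 154 = 2004, so c = 167 px.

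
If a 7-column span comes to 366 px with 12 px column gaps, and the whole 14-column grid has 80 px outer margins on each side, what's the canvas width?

904 px

7 columns + 6 column gaps: 7c + 6·12 = 366.
7c = 366 − 72 = 294, so c = 42 px.
Canvas = 2·80 + 14·42 + 13·12 = 160 + 588 + 156 = 904 px.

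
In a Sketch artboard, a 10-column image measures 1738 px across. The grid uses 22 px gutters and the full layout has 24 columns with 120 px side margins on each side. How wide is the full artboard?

4442 px

10c + 9·22 = 1738 → 10c = 1540 → c = 154 px.
Adding margins, columns and gutters: 240 + 3696 + 506 = 4442 px.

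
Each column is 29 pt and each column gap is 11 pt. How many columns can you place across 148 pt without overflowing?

3 columns

k columns need k·29 + (k−1)·11 = k·40 − 11.
k·40 − 11 ≤ 148 → k ≤ 159 / 40 ≈ 3.98, so k = 3.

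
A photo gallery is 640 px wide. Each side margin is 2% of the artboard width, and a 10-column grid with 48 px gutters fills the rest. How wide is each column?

640 × (1 − 2·2%) = 640 × 96% = 614.4 px for the columns.
Subtracting 9 gutters of 48 leaves 182.4 for 10 columns, so c = 18.24 px.

18.24 px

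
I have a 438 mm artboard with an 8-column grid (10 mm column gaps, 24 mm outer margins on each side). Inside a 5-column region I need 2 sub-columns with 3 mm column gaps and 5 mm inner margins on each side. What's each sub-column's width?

113.5 mm

Subtract both margins: 438 − 2·24 = 390 mm.
390 − 7·10 = 320; ÷8 gives c = 40 mm.
Span of 5: 5·40 + 4·10 = 200 + 40 = 240 mm.
Inner content = 240 − 2·5 = 230 mm.
230 − 1·3 = 227; ÷2 gives d = 113.5 mm.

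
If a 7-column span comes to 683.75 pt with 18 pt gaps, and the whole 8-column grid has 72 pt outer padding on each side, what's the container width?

Subtracting 6 gaps of 18 leaves 575.75 for 7 columns, so c = 82.25 pt.
Container = 2·72 + 8·82.25 + 7·18 = 144 + 658 + 126 = 928 pt.

928 pt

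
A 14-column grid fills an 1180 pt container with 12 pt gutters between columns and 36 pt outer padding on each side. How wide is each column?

Take off 72 pt of margins, leaving 1108 pt.
1108 − 13·12 = 952; ÷14 gives c = 68 pt.

68 pt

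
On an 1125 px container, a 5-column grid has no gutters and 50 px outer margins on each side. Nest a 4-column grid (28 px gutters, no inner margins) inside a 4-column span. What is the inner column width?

Outer content = 1125 − 2·50 = 1025 px.
1025 / 5 = 205 px per column.
With no gutters, 4 columns span 4·205 = 820 px.
Subtracting 3 gutters of 28 leaves 736 for 4 columns, so d = 184 px.

184 px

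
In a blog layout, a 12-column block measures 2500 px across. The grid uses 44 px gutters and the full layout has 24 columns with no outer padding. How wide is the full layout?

12c + 11·44 = 2500 → 12c = 2016 → c = 168 px.
Total width: 24·168 + 23·44 = 5044 px.

5044 px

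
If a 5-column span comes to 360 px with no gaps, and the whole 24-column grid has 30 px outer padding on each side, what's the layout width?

1788 px

5c = 360 → c = 72 px.
Total width: 2·30 + 24·72 = 1788 px.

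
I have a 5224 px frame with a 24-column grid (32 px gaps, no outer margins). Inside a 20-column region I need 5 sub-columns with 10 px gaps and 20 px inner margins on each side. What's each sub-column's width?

853.6 px

24 columns + 23 gaps: 24c + 23·32 = 5224.
24c = 5224 − 736 = 4488, so c = 187 px.
20 columns plus 19 gaps: 3740 + 608 = 4348 px.
Inner content = 4348 − 2·20 = 4308 px.
4308 − 4·10 = 4268; ÷5 gives d = 853.6 px.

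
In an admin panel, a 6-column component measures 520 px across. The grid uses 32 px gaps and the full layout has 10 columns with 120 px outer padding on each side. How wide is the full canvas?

1128 px

Subtracting 5 gaps of 32 leaves 360 for 6 columns, so c = 60 px.
Total width: 2·120 + 10·60 + 9·32 = 1128 px.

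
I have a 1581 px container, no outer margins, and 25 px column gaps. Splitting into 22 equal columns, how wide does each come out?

22c + 21·25 = 1581 → 22c = 1056 → c = 48 px.

48 px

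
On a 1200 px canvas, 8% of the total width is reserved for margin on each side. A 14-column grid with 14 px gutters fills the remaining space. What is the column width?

Margins: 8% × 1200 = 96 px each, so content = 1200 − 192 = 1008 px.
1008 − 13·14 = 826; ÷14 gives c = 59 px.

59 px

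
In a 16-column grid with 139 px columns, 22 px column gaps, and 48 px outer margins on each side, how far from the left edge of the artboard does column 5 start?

Column 5 starts at margin + 4·(column + gutter) = 48 + 4·161 = 692 px.

692 px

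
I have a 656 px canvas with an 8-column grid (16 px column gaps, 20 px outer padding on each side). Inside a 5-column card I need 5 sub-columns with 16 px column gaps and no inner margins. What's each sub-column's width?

63 px

Inside the margins: 656 − 40 = 616 px.
616 − 7·16 = 504; ÷8 gives c = 63 px.
5-column span = 5·63 + 4·16 = 379 px.
Subtracting 4 column gaps of 16 leaves 315 for 5 columns, so d = 63 px.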